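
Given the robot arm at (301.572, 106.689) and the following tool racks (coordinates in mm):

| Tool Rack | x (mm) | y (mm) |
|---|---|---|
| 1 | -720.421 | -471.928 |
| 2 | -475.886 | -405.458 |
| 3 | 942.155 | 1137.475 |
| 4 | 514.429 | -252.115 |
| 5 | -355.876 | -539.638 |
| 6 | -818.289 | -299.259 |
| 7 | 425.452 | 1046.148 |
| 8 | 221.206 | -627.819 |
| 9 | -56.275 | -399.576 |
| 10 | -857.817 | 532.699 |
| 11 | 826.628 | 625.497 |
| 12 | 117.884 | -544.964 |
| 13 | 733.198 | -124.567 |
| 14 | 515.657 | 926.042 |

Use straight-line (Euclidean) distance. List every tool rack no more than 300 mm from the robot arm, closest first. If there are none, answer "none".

Distances from (301.572, 106.689):
1: √((-1021.993)² + (-578.617)²) = √(1044469.69205 + 334797.63269) = 1174.422 mm
2: √((-777.458)² + (-512.147)²) = √(604440.94176 + 262294.54961) = 930.986 mm
3: √((640.583)² + (1030.786)²) = √(410346.57989 + 1062519.77780) = 1213.617 mm
4: √((212.857)² + (-358.804)²) = √(45308.10245 + 128740.31042) = 417.191 mm
5: √((-657.448)² + (-646.327)²) = √(432237.87270 + 417738.59093) = 921.942 mm
6: √((-1119.861)² + (-405.948)²) = √(1254088.65932 + 164793.77870) = 1191.169 mm
7: √((123.880)² + (939.459)²) = √(15346.25440 + 882583.21268) = 947.591 mm
8: √((-80.366)² + (-734.508)²) = √(6458.69396 + 539502.00206) = 738.892 mm
9: √((-357.847)² + (-506.265)²) = √(128054.47541 + 256304.25022) = 619.967 mm
10: √((-1159.389)² + (426.010)²) = √(1344182.85332 + 181484.52010) = 1235.179 mm
11: √((525.056)² + (518.808)²) = √(275683.80314 + 269161.74086) = 738.137 mm
12: √((-183.688)² + (-651.653)²) = √(33741.28134 + 424651.63241) = 677.047 mm
13: √((431.626)² + (-231.256)²) = √(186301.00388 + 53479.33754) = 489.674 mm
14: √((214.085)² + (819.353)²) = √(45832.38723 + 671339.33861) = 846.860 mm
Threshold 300 mm: none within range.

none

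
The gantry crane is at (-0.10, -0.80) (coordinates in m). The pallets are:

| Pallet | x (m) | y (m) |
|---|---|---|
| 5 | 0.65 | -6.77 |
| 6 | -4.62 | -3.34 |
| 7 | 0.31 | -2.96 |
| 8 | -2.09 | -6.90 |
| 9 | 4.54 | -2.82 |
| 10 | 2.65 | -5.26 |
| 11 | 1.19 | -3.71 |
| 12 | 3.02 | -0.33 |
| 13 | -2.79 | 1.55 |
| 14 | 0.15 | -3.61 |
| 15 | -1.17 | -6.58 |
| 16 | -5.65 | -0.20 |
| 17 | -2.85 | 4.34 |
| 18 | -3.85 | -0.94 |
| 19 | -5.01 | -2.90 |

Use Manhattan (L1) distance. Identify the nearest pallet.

Distances from (-0.10, -0.80):
5: |0.75| + |-5.97| = 0.75 + 5.97 = 6.72 m
6: |-4.52| + |-2.54| = 4.52 + 2.54 = 7.06 m
7: |0.41| + |-2.16| = 0.41 + 2.16 = 2.57 m
8: |-1.99| + |-6.10| = 1.99 + 6.10 = 8.09 m
9: |4.64| + |-2.02| = 4.64 + 2.02 = 6.66 m
10: |2.75| + |-4.46| = 2.75 + 4.46 = 7.21 m
11: |1.29| + |-2.91| = 1.29 + 2.91 = 4.20 m
12: |3.12| + |0.47| = 3.12 + 0.47 = 3.59 m
13: |-2.69| + |2.35| = 2.69 + 2.35 = 5.04 m
14: |0.25| + |-2.81| = 0.25 + 2.81 = 3.06 m
15: |-1.07| + |-5.78| = 1.07 + 5.78 = 6.85 m
16: |-5.55| + |0.60| = 5.55 + 0.60 = 6.15 m
17: |-2.75| + |5.14| = 2.75 + 5.14 = 7.89 m
18: |-3.75| + |-0.14| = 3.75 + 0.14 = 3.89 m
19: |-4.91| + |-2.10| = 4.91 + 2.10 = 7.01 m
Minimum: 7 at 2.57 m.

7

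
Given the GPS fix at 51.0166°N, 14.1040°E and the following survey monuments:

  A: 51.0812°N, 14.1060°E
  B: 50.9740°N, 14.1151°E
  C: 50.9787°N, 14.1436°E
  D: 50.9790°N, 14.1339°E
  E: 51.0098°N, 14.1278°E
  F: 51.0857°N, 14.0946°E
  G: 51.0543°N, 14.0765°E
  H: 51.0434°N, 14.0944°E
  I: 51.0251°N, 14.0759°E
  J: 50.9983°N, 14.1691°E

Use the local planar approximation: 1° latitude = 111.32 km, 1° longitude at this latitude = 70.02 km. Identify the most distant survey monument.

Distances from 51.0166°N, 14.1040°E:
A: √((0.0646·111.32)² + (0.0020·70.02)²) = √(51.714393 + 0.019611) = 7.1926 km
B: √((-0.0426·111.32)² + (0.0111·70.02)²) = √(22.488764 + 0.604074) = 4.8055 km
C: √((-0.0379·111.32)² + (0.0396·70.02)²) = √(17.800197 + 7.688375) = 5.0486 km
D: √((-0.0376·111.32)² + (0.0299·70.02)²) = √(17.519515 + 4.383153) = 4.6800 km
E: √((-0.0068·111.32)² + (0.0238·70.02)²) = √(0.573013 + 2.777142) = 1.8303 km
F: √((0.0691·111.32)² + (-0.0094·70.02)²) = √(59.170125 + 0.433211) = 7.7203 km
G: √((0.0377·111.32)² + (-0.0275·70.02)²) = √(17.612828 + 3.707743) = 4.6174 km
H: √((0.0268·111.32)² + (-0.0096·70.02)²) = √(8.900532 + 0.451842) = 3.0582 km
I: √((0.0085·111.32)² + (-0.0281·70.02)²) = √(0.895332 + 3.871300) = 2.1833 km
J: √((-0.0183·111.32)² + (0.0651·70.02)²) = √(4.150005 + 20.778117) = 4.9928 km
Maximum: F at 7.7203 km.

F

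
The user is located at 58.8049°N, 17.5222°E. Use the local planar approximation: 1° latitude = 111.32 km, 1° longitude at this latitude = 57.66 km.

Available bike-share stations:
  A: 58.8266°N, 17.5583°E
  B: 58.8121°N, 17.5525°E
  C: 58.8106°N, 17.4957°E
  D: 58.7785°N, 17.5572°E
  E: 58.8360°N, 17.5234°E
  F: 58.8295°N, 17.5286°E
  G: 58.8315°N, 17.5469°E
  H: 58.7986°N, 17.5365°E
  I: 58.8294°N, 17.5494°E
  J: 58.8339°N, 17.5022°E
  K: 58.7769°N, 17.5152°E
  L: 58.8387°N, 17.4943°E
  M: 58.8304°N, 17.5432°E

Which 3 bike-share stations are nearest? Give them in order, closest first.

Distances from 58.8049°N, 17.5222°E:
A: 3.1887 km
B: 1.9222 km
C: 1.6545 km
D: 3.5650 km
E: 3.4627 km
F: 2.7632 km
G: 3.2858 km
H: 1.0825 km
I: 3.1461 km
J: 3.4281 km
K: 3.1430 km
L: 4.0921 km
M: 3.0861 km
Sorted: H (1.0825 km) < C (1.6545 km) < B (1.9222 km) < F (2.7632 km) < M (3.0861 km) < …

H, C, B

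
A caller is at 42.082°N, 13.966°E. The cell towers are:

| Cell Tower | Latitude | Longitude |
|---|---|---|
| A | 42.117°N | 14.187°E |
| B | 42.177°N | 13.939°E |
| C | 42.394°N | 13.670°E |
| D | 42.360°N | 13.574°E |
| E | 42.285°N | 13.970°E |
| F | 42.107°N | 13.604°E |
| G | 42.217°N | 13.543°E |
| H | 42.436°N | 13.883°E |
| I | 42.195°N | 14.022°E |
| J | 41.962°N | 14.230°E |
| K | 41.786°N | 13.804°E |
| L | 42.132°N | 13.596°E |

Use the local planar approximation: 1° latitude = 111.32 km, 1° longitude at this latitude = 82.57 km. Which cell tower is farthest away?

D

Distances from 42.082°N, 13.966°E:
A: √((0.035·111.32)² + (0.221·82.57)²) = √(15.18037 + 332.98841) = 18.659 km
B: √((0.095·111.32)² + (-0.027·82.57)²) = √(111.83909 + 4.97018) = 10.808 km
C: √((0.312·111.32)² + (-0.296·82.57)²) = √(1206.30071 + 597.34879) = 42.469 km
D: √((0.278·111.32)² + (-0.392·82.57)²) = √(957.71433 + 1047.65117) = 44.781 km
E: √((0.203·111.32)² + (0.004·82.57)²) = √(510.66780 + 0.10908) = 22.600 km
F: √((0.025·111.32)² + (-0.362·82.57)²) = √(7.74509 + 893.43243) = 30.020 km
G: √((0.135·111.32)² + (-0.423·82.57)²) = √(225.84680 + 1219.90301) = 38.023 km
H: √((0.354·111.32)² + (-0.083·82.57)²) = √(1552.93372 + 46.96786) = 39.999 km
I: √((0.113·111.32)² + (0.056·82.57)²) = √(158.23527 + 21.38064) = 13.402 km
J: √((-0.120·111.32)² + (0.264·82.57)²) = √(178.44685 + 475.17373) = 25.566 km
K: √((-0.296·111.32)² + (-0.162·82.57)²) = √(1085.74995 + 178.92647) = 35.562 km
L: √((0.050·111.32)² + (-0.370·82.57)²) = √(30.98036 + 933.35749) = 31.054 km
Maximum: D at 44.781 km.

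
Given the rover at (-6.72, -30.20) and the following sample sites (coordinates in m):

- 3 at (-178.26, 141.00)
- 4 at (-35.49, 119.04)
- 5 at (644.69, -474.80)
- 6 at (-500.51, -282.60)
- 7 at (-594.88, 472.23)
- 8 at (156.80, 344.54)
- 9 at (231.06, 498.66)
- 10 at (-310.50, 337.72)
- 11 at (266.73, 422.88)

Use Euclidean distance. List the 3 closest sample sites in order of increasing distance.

4, 3, 8

Distances from (-6.72, -30.20):
3: √((-171.54)² + (171.20)²) = √(29425.9716 + 29309.4400) = 242.35 m
4: √((-28.77)² + (149.24)²) = √(827.7129 + 22272.5776) = 151.99 m
5: √((651.41)² + (-444.60)²) = √(424334.9881 + 197669.1600) = 788.67 m
6: √((-493.79)² + (-252.40)²) = √(243828.5641 + 63705.7600) = 554.56 m
7: √((-588.16)² + (502.43)²) = √(345932.1856 + 252435.9049) = 773.54 m
8: √((163.52)² + (374.74)²) = √(26738.7904 + 140430.0676) = 408.86 m
9: √((237.78)² + (528.86)²) = √(56539.3284 + 279692.8996) = 579.86 m
10: √((-303.78)² + (367.92)²) = √(92282.2884 + 135365.1264) = 477.12 m
11: √((273.45)² + (453.08)²) = √(74774.9025 + 205281.4864) = 529.20 m
Sorted: 4 (151.99 m) < 3 (242.35 m) < 8 (408.86 m) < 10 (477.12 m) < 11 (529.20 m) < …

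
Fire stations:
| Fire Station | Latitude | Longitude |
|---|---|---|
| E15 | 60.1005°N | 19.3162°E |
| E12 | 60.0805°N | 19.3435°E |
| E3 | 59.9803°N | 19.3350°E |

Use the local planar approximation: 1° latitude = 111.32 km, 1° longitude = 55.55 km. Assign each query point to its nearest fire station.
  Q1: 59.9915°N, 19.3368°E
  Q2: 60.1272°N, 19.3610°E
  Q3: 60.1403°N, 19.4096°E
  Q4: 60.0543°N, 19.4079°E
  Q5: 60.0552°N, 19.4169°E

Q1 at 59.9915°N, 19.3368°E:
  E15: 12.1877 km
  E12: 9.9145 km
  E3: 1.2508 km
  → nearest: E3 (1.2508 km)
Q2 at 60.1272°N, 19.3610°E:
  E15: 3.8765 km
  E12: 5.2888 km
  E3: 16.4166 km
  → nearest: E15 (3.8765 km)
Q3 at 60.1403°N, 19.4096°E:
  E15: 6.8227 km
  E12: 7.6025 km
  E3: 18.2869 km
  → nearest: E15 (6.8227 km)
Q4 at 60.0543°N, 19.4079°E:
  E15: 7.2387 km
  E12: 4.6157 km
  E3: 9.1792 km
  → nearest: E12 (4.6157 km)
Q5 at 60.0552°N, 19.4169°E:
  E15: 7.5314 km
  E12: 4.9555 km
  E3: 9.4983 km
  → nearest: E12 (4.9555 km)

Q1→E3; Q2→E15; Q3→E15; Q4→E12; Q5→E12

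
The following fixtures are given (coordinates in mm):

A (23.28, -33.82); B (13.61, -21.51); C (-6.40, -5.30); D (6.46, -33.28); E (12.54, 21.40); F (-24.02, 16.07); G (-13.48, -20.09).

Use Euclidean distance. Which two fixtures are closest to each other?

Pairwise distances:
A–B: 15.65 mm
A–C: 41.16 mm
A–D: 16.83 mm
A–E: 56.25 mm
A–F: 68.75 mm
A–G: 39.24 mm
B–C: 25.75 mm
B–D: 13.77 mm
B–E: 42.92 mm
B–F: 53.18 mm
B–G: 27.13 mm
C–D: 30.79 mm
C–E: 32.74 mm
C–F: 27.70 mm
C–G: 16.40 mm
D–E: 55.02 mm
D–F: 58.00 mm
D–G: 23.91 mm
E–F: 36.95 mm
E–G: 48.97 mm
F–G: 37.66 mm
Closest pair: B–D at 13.77 mm.

B and D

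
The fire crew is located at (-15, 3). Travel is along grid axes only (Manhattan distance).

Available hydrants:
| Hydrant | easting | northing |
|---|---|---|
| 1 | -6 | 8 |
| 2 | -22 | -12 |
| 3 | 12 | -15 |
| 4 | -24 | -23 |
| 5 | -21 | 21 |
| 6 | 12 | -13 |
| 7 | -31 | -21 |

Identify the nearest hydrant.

1

Distances from (-15, 3):
1: |9| + |5| = 9 + 5 = 14
2: |-7| + |-15| = 7 + 15 = 22
3: |27| + |-18| = 27 + 18 = 45
4: |-9| + |-26| = 9 + 26 = 35
5: |-6| + |18| = 6 + 18 = 24
6: |27| + |-16| = 27 + 16 = 43
7: |-16| + |-24| = 16 + 24 = 40
Minimum: 1 at 14.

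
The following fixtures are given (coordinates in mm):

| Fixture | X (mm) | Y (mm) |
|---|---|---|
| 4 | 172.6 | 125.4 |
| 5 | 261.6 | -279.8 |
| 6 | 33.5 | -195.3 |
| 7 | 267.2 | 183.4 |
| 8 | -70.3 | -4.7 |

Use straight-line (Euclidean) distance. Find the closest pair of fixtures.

4 and 7

Pairwise distances:
4–7: √((94.6)² + (58.0)²) = √(8949.160 + 3364.000) = 111.0 mm
6–8: √((-103.8)² + (190.6)²) = √(10774.440 + 36328.360) = 217.0 mm
5–6: √((-228.1)² + (84.5)²) = √(52029.610 + 7140.250) = 243.2 mm
4–8: √((-242.9)² + (-130.1)²) = √(59000.410 + 16926.010) = 275.5 mm
4–6: √((-139.1)² + (-320.7)²) = √(19348.810 + 102848.490) = 349.6 mm
7–8: √((-337.5)² + (-188.1)²) = √(113906.250 + 35381.610) = 386.4 mm
4–5: √((89.0)² + (-405.2)²) = √(7921.000 + 164187.040) = 414.9 mm
5–8: √((-331.9)² + (275.1)²) = √(110157.610 + 75680.010) = 431.1 mm
6–7: √((233.7)² + (378.7)²) = √(54615.690 + 143413.690) = 445.0 mm
5–7: √((5.6)² + (463.2)²) = √(31.360 + 214554.240) = 463.2 mm
Closest pair: 4–7 at 111.0 mm.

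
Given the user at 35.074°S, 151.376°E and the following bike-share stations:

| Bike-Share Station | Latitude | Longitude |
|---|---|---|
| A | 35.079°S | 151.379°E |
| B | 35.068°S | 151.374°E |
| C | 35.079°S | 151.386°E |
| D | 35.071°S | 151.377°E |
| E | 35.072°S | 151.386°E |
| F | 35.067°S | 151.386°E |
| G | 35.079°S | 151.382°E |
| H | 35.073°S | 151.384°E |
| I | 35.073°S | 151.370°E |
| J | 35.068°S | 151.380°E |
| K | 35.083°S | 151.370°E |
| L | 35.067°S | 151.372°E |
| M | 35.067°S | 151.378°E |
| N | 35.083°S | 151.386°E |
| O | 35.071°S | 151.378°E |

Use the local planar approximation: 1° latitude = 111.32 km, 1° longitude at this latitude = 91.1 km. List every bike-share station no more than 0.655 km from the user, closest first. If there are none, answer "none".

Distances from 35.074°S, 151.376°E:
A: √((-0.005·111.32)² + (0.003·91.1)²) = √(0.30980 + 0.07469) = 0.620 km
B: √((0.006·111.32)² + (-0.002·91.1)²) = √(0.44612 + 0.03320) = 0.692 km
C: √((-0.005·111.32)² + (0.010·91.1)²) = √(0.30980 + 0.82992) = 1.068 km
D: √((0.003·111.32)² + (0.001·91.1)²) = √(0.11153 + 0.00830) = 0.346 km
E: √((0.002·111.32)² + (0.010·91.1)²) = √(0.04957 + 0.82992) = 0.938 km
F: √((0.007·111.32)² + (0.010·91.1)²) = √(0.60721 + 0.82992) = 1.199 km
G: √((-0.005·111.32)² + (0.006·91.1)²) = √(0.30980 + 0.29877) = 0.780 km
H: √((0.001·111.32)² + (0.008·91.1)²) = √(0.01239 + 0.53115) = 0.737 km
I: √((0.001·111.32)² + (-0.006·91.1)²) = √(0.01239 + 0.29877) = 0.558 km
J: √((0.006·111.32)² + (0.004·91.1)²) = √(0.44612 + 0.13279) = 0.761 km
K: √((-0.009·111.32)² + (-0.006·91.1)²) = √(1.00376 + 0.29877) = 1.141 km
L: √((0.007·111.32)² + (-0.004·91.1)²) = √(0.60721 + 0.13279) = 0.860 km
M: √((0.007·111.32)² + (0.002·91.1)²) = √(0.60721 + 0.03320) = 0.800 km
N: √((-0.009·111.32)² + (0.010·91.1)²) = √(1.00376 + 0.82992) = 1.354 km
O: √((0.003·111.32)² + (0.002·91.1)²) = √(0.11153 + 0.03320) = 0.380 km
Threshold 0.655 km: D (0.346 km), O (0.380 km), I (0.558 km), A (0.620 km) are within range.

D, O, I, A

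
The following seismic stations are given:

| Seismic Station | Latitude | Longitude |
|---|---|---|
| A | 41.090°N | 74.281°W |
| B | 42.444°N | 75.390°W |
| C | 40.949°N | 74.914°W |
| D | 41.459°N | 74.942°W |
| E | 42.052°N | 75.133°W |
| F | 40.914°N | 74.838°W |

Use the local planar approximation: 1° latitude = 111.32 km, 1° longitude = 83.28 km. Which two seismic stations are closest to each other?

C and F

Pairwise distances:
A–B: 176.773 km
A–C: 55.003 km
A–D: 68.685 km
A–E: 128.463 km
A–F: 50.355 km
B–C: 171.079 km
B–D: 115.824 km
B–E: 48.604 km
B–F: 176.414 km
C–D: 56.821 km
C–E: 124.133 km
C–F: 7.432 km
D–E: 67.902 km
D–F: 61.285 km
E–F: 129.042 km
Closest pair: C–F at 7.432 km.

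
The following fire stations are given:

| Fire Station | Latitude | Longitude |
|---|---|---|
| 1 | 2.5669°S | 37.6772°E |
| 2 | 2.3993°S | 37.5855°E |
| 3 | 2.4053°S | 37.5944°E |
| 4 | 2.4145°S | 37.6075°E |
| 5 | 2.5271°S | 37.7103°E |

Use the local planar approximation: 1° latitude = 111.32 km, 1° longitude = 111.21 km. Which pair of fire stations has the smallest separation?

Pairwise distances:
1–2: 21.2624 km
1–3: 20.2091 km
1–4: 18.6521 km
1–5: 5.7602 km
2–3: 1.1941 km
2–4: 2.9747 km
2–5: 19.8753 km
3–4: 1.7808 km
3–5: 18.7076 km
4–5: 16.9652 km
Closest pair: 2–3 at 1.1941 km.

2 and 3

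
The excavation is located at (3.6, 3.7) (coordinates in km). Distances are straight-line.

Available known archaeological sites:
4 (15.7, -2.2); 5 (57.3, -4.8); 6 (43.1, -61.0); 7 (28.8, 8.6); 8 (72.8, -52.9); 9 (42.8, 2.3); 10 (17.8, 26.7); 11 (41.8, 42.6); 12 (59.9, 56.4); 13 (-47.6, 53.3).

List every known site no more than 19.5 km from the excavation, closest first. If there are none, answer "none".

4

Distances from (3.6, 3.7):
4: 13.5 km
5: 54.4 km
6: 75.8 km
7: 25.7 km
8: 89.4 km
9: 39.2 km
10: 27.0 km
11: 54.5 km
12: 77.1 km
13: 71.3 km
Threshold 19.5 km: 4 (13.5 km) is within range.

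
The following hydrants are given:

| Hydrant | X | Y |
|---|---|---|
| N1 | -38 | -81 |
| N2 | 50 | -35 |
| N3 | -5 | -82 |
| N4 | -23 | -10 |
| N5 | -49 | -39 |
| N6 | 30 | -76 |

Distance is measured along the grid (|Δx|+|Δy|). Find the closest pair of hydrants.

Pairwise distances:
N1–N3: |33| + |-1| = 33 + 1 = 34
N3–N6: |35| + |6| = 35 + 6 = 41
N1–N5: |-11| + |42| = 11 + 42 = 53
N4–N5: |-26| + |-29| = 26 + 29 = 55
N2–N6: |-20| + |-41| = 20 + 41 = 61
N1–N6: |68| + |5| = 68 + 5 = 73
N1–N4: |15| + |71| = 15 + 71 = 86
N3–N5: |-44| + |43| = 44 + 43 = 87
N3–N4: |-18| + |72| = 18 + 72 = 90
N2–N4: |-73| + |25| = 73 + 25 = 98
N2–N3: |-55| + |-47| = 55 + 47 = 102
N2–N5: |-99| + |-4| = 99 + 4 = 103
N5–N6: |79| + |-37| = 79 + 37 = 116
N4–N6: |53| + |-66| = 53 + 66 = 119
N1–N2: |88| + |46| = 88 + 46 = 134
Closest pair: N1–N3 at 34.

N1 and N3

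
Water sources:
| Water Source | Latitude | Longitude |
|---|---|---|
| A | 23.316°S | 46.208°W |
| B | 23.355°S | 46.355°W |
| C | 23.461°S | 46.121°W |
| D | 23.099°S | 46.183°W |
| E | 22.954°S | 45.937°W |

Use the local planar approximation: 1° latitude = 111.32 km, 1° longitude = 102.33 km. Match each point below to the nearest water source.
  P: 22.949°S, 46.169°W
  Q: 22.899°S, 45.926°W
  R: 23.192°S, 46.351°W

P at 22.949°S, 46.169°W:
  A: 41.049 km
  B: 49.040 km
  C: 57.207 km
  D: 16.759 km
  E: 23.747 km
  → nearest: D (16.759 km)
Q at 22.899°S, 45.926°W:
  A: 54.659 km
  B: 67.111 km
  C: 65.667 km
  D: 34.457 km
  E: 6.225 km
  → nearest: E (6.225 km)
R at 23.192°S, 46.351°W:
  A: 20.116 km
  B: 18.150 km
  C: 38.087 km
  D: 20.068 km
  E: 49.967 km
  → nearest: B (18.150 km)

P→D; Q→E; R→B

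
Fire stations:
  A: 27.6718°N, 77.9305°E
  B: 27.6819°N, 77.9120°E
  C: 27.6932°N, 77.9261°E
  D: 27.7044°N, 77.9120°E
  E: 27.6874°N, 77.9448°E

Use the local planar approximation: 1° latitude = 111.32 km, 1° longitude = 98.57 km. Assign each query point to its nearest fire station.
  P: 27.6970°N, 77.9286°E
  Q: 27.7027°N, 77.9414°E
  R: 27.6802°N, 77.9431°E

P at 27.6970°N, 77.9286°E:
  A: √((-0.0252·111.32)² + (0.0019·98.57)²) = √(7.869506 + 0.035075) = 2.8115 km
  B: √((-0.0151·111.32)² + (-0.0166·98.57)²) = √(2.825532 + 2.677353) = 2.3458 km
  C: √((-0.0038·111.32)² + (-0.0025·98.57)²) = √(0.178943 + 0.060725) = 0.4896 km
  D: √((0.0074·111.32)² + (-0.0166·98.57)²) = √(0.678594 + 2.677353) = 1.8319 km
  E: √((-0.0096·111.32)² + (0.0162·98.57)²) = √(1.142060 + 2.549879) = 1.9214 km
  → nearest: C (0.4896 km)
Q at 27.7027°N, 77.9414°E:
  A: √((-0.0309·111.32)² + (-0.0109·98.57)²) = √(11.832141 + 1.154363) = 3.6037 km
  B: √((-0.0208·111.32)² + (-0.0294·98.57)²) = √(5.361336 + 8.398161) = 3.7094 km
  C: √((-0.0095·111.32)² + (-0.0153·98.57)²) = √(1.118391 + 2.274429) = 1.8420 km
  D: √((0.0017·111.32)² + (-0.0294·98.57)²) = √(0.035813 + 8.398161) = 2.9041 km
  E: √((-0.0153·111.32)² + (0.0034·98.57)²) = √(2.900877 + 0.112317) = 1.7359 km
  → nearest: E (1.7359 km)
R at 27.6802°N, 77.9431°E:
  A: √((-0.0084·111.32)² + (-0.0126·98.57)²) = √(0.874390 + 1.542519) = 1.5546 km
  B: √((0.0017·111.32)² + (-0.0311·98.57)²) = √(0.035813 + 9.397456) = 3.0714 km
  C: √((0.0130·111.32)² + (-0.0170·98.57)²) = √(2.094272 + 2.807937) = 2.2141 km
  D: √((0.0242·111.32)² + (-0.0311·98.57)²) = √(7.257334 + 9.397456) = 4.0810 km
  E: √((0.0072·111.32)² + (0.0017·98.57)²) = √(0.642409 + 0.028079) = 0.8188 km
  → nearest: E (0.8188 km)

P→C; Q→E; R→E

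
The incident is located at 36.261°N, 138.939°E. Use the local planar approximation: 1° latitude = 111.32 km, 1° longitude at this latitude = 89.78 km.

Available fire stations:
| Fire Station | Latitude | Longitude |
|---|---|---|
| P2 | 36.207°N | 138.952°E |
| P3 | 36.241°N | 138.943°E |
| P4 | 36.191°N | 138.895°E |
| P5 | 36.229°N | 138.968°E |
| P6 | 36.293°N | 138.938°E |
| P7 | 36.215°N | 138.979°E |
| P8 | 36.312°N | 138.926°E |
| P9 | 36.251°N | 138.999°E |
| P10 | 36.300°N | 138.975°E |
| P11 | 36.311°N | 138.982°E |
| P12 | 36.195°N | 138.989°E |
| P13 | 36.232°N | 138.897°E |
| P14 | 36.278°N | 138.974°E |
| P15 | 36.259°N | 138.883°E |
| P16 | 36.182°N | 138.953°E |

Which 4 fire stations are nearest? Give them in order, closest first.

P3, P6, P14, P5

Distances from 36.261°N, 138.939°E:
P2: 6.124 km
P3: 2.255 km
P4: 8.737 km
P5: 4.412 km
P6: 3.563 km
P7: 6.254 km
P8: 5.796 km
P9: 5.501 km
P10: 5.412 km
P11: 6.774 km
P12: 8.610 km
P13: 4.964 km
P14: 3.668 km
P15: 5.033 km
P16: 8.884 km
Sorted: P3 (2.255 km) < P6 (3.563 km) < P14 (3.668 km) < P5 (4.412 km) < P13 (4.964 km) < P15 (5.033 km) < …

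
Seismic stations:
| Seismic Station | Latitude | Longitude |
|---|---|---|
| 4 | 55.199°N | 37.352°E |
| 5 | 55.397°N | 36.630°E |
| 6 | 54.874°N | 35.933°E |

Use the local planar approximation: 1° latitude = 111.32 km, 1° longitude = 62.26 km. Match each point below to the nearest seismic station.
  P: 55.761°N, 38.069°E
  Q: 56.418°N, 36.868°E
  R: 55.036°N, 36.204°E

P→4; Q→5; R→6

P at 55.761°N, 38.069°E:
  4: √((-0.562·111.32)² + (-0.717·62.26)²) = √(3913.98382 + 1992.76710) = 76.855 km
  5: √((-0.364·111.32)² + (-1.439·62.26)²) = √(1641.90930 + 8026.75155) = 98.329 km
  6: √((-0.887·111.32)² + (-2.136·62.26)²) = √(9749.75348 + 17685.63792) = 165.636 km
  → nearest: 4 (76.855 km)
Q at 56.418°N, 36.868°E:
  4: √((-1.219·111.32)² + (0.484·62.26)²) = √(18414.24031 + 908.04831) = 139.005 km
  5: √((-1.021·111.32)² + (-0.238·62.26)²) = √(12918.07732 + 219.56957) = 114.620 km
  6: √((-1.544·111.32)² + (-0.935·62.26)²) = √(29542.07438 + 3388.76501) = 181.469 km
  → nearest: 5 (114.620 km)
R at 55.036°N, 36.204°E:
  4: √((0.163·111.32)² + (1.148·62.26)²) = √(329.24683 + 5108.60129) = 73.742 km
  5: √((0.361·111.32)² + (0.426·62.26)²) = √(1614.95639 + 703.45680) = 48.150 km
  6: √((-0.162·111.32)² + (-0.271·62.26)²) = √(325.21939 + 284.67991) = 24.696 km
  → nearest: 6 (24.696 km)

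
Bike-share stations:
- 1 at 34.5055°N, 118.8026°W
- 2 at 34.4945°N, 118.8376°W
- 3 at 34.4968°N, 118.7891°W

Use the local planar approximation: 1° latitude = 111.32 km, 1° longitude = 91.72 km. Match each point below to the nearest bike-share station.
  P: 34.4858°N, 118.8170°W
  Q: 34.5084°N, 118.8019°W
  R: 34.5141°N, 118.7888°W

P at 34.4858°N, 118.8170°W:
  1: √((0.0197·111.32)² + (0.0144·91.72)²) = √(4.809267 + 1.744428) = 2.5600 km
  2: √((0.0087·111.32)² + (-0.0206·91.72)²) = √(0.937961 + 3.569953) = 2.1232 km
  3: √((0.0110·111.32)² + (0.0279·91.72)²) = √(1.499449 + 6.548420) = 2.8369 km
  → nearest: 2 (2.1232 km)
Q at 34.5084°N, 118.8019°W:
  1: √((-0.0029·111.32)² + (-0.0007·91.72)²) = √(0.104218 + 0.004122) = 0.3292 km
  2: √((-0.0139·111.32)² + (-0.0357·91.72)²) = √(2.394286 + 10.721722) = 3.6216 km
  3: √((-0.0116·111.32)² + (0.0128·91.72)²) = √(1.667487 + 1.378314) = 1.7452 km
  → nearest: 1 (0.3292 km)
R at 34.5141°N, 118.7888°W:
  1: √((-0.0086·111.32)² + (-0.0138·91.72)²) = √(0.916523 + 1.602088) = 1.5870 km
  2: √((-0.0196·111.32)² + (-0.0488·91.72)²) = √(4.760565 + 20.034003) = 4.9794 km
  3: √((-0.0173·111.32)² + (-0.0003·91.72)²) = √(3.708844 + 0.000757) = 1.9260 km
  → nearest: 1 (1.5870 km)

P→2; Q→1; R→1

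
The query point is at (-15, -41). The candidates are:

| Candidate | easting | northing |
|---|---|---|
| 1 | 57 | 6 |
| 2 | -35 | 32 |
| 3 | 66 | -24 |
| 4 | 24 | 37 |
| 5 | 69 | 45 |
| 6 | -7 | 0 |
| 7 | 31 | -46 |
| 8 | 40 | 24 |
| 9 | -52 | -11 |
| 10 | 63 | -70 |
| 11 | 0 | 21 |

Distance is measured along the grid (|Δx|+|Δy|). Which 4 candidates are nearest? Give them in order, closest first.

Distances from (-15, -41):
1: |72| + |47| = 72 + 47 = 119
2: |-20| + |73| = 20 + 73 = 93
3: |81| + |17| = 81 + 17 = 98
4: |39| + |78| = 39 + 78 = 117
5: |84| + |86| = 84 + 86 = 170
6: |8| + |41| = 8 + 41 = 49
7: |46| + |-5| = 46 + 5 = 51
8: |55| + |65| = 55 + 65 = 120
9: |-37| + |30| = 37 + 30 = 67
10: |78| + |-29| = 78 + 29 = 107
11: |15| + |62| = 15 + 62 = 77
Sorted: 6 (49) < 7 (51) < 9 (67) < 11 (77) < 2 (93) < 3 (98) < …

6, 7, 9, 11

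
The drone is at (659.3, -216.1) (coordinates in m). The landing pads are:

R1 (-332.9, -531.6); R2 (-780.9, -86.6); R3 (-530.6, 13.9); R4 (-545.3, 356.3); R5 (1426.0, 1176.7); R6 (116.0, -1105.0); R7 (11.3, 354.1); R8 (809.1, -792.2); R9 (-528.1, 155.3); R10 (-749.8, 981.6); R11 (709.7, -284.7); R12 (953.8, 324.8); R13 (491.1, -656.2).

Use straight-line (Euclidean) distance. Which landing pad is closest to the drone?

Distances from (659.3, -216.1):
R1: √((-992.2)² + (-315.5)²) = √(984460.840 + 99540.250) = 1041.2 m
R2: √((-1440.2)² + (129.5)²) = √(2074176.040 + 16770.250) = 1446.0 m
R3: √((-1189.9)² + (230.0)²) = √(1415862.010 + 52900.000) = 1211.9 m
R4: √((-1204.6)² + (572.4)²) = √(1451061.160 + 327641.760) = 1333.7 m
R5: √((766.7)² + (1392.8)²) = √(587828.890 + 1939891.840) = 1589.9 m
R6: √((-543.3)² + (-888.9)²) = √(295174.890 + 790143.210) = 1041.8 m
R7: √((-648.0)² + (570.2)²) = √(419904.000 + 325128.040) = 863.2 m
R8: √((149.8)² + (-576.1)²) = √(22440.040 + 331891.210) = 595.3 m
R9: √((-1187.4)² + (371.4)²) = √(1409918.760 + 137937.960) = 1244.1 m
R10: √((-1409.1)² + (1197.7)²) = √(1985562.810 + 1434485.290) = 1849.3 m
R11: √((50.4)² + (-68.6)²) = √(2540.160 + 4705.960) = 85.1 m
R12: √((294.5)² + (540.9)²) = √(86730.250 + 292572.810) = 615.9 m
R13: √((-168.2)² + (-440.1)²) = √(28291.240 + 193688.010) = 471.1 m
Minimum: R11 at 85.1 m.

R11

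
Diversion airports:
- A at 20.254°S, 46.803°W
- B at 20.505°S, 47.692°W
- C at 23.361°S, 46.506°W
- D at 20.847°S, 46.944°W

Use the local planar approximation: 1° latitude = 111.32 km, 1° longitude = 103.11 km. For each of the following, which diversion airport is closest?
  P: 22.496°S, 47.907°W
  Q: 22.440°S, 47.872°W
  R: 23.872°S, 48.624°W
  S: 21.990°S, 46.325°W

P at 22.496°S, 47.907°W:
  A: 274.314 km
  B: 222.744 km
  C: 173.609 km
  D: 208.701 km
  → nearest: C (173.609 km)
Q at 22.440°S, 47.872°W:
  A: 267.145 km
  B: 216.202 km
  C: 174.212 km
  D: 201.501 km
  → nearest: C (174.212 km)
R at 23.872°S, 48.624°W:
  A: 444.373 km
  B: 386.938 km
  C: 225.674 km
  D: 378.685 km
  → nearest: C (225.674 km)
S at 21.990°S, 46.325°W:
  A: 199.438 km
  B: 217.244 km
  C: 153.757 km
  D: 142.349 km
  → nearest: D (142.349 km)

P→C; Q→C; R→C; S→D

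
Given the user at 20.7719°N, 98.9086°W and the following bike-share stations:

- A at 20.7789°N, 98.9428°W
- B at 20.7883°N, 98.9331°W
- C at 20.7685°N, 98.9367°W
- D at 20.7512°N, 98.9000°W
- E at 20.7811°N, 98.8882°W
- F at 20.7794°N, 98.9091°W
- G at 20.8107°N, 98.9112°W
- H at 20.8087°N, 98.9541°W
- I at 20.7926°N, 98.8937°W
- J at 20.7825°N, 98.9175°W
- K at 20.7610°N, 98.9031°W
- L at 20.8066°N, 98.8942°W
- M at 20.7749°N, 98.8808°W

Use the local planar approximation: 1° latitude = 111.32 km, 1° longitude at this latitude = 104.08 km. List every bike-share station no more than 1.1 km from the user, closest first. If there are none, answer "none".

F

Distances from 20.7719°N, 98.9086°W:
A: √((0.0070·111.32)² + (-0.0342·104.08)²) = √(0.607215 + 12.670297) = 3.6438 km
B: √((0.0164·111.32)² + (-0.0245·104.08)²) = √(3.332991 + 6.502296) = 3.1361 km
C: √((-0.0034·111.32)² + (-0.0281·104.08)²) = √(0.143253 + 8.553566) = 2.9490 km
D: √((-0.0207·111.32)² + (0.0086·104.08)²) = √(5.309909 + 0.801183) = 2.4721 km
E: √((0.0092·111.32)² + (0.0204·104.08)²) = √(1.048871 + 4.508114) = 2.3573 km
F: √((0.0075·111.32)² + (-0.0005·104.08)²) = √(0.697058 + 0.002708) = 0.8365 km
G: √((0.0388·111.32)² + (-0.0026·104.08)²) = √(18.655627 + 0.073229) = 4.3277 km
H: √((0.0368·111.32)² + (-0.0455·104.08)²) = √(16.781935 + 22.426286) = 6.2616 km
I: √((0.0207·111.32)² + (0.0149·104.08)²) = √(5.309909 + 2.404956) = 2.7776 km
J: √((0.0106·111.32)² + (-0.0089·104.08)²) = √(1.392381 + 0.858054) = 1.5001 km
K: √((-0.0109·111.32)² + (0.0055·104.08)²) = √(1.472310 + 0.327688) = 1.3416 km
L: √((0.0347·111.32)² + (0.0144·104.08)²) = √(14.921255 + 2.246258) = 4.1434 km
M: √((0.0030·111.32)² + (0.0278·104.08)²) = √(0.111529 + 8.371902) = 2.9126 km
Threshold 1.1 km: F (0.8365 km) is within range.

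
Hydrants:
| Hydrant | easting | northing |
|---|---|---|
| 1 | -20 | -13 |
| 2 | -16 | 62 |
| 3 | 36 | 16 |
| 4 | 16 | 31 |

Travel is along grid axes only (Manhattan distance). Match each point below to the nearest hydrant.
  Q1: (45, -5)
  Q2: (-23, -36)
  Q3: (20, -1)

Q1 at (45, -5):
  1: |-65| + |-8| = 65 + 8 = 73
  2: |-61| + |67| = 61 + 67 = 128
  3: |-9| + |21| = 9 + 21 = 30
  4: |-29| + |36| = 29 + 36 = 65
  → nearest: 3 (30)
Q2 at (-23, -36):
  1: |3| + |23| = 3 + 23 = 26
  2: |7| + |98| = 7 + 98 = 105
  3: |59| + |52| = 59 + 52 = 111
  4: |39| + |67| = 39 + 67 = 106
  → nearest: 1 (26)
Q3 at (20, -1):
  1: |-40| + |-12| = 40 + 12 = 52
  2: |-36| + |63| = 36 + 63 = 99
  3: |16| + |17| = 16 + 17 = 33
  4: |-4| + |32| = 4 + 32 = 36
  → nearest: 3 (33)

Q1→3; Q2→1; Q3→3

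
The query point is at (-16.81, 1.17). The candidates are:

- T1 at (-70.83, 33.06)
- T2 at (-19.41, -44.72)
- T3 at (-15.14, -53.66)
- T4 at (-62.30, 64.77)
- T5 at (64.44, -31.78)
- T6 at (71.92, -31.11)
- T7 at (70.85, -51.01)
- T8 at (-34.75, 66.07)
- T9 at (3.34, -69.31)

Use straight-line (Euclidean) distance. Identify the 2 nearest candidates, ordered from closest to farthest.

Distances from (-16.81, 1.17):
T1: √((-54.02)² + (31.89)²) = √(2918.1604 + 1016.9721) = 62.73
T2: √((-2.60)² + (-45.89)²) = √(6.7600 + 2105.8921) = 45.96
T3: √((1.67)² + (-54.83)²) = √(2.7889 + 3006.3289) = 54.86
T4: √((-45.49)² + (63.60)²) = √(2069.3401 + 4044.9600) = 78.19
T5: √((81.25)² + (-32.95)²) = √(6601.5625 + 1085.7025) = 87.68
T6: √((88.73)² + (-32.28)²) = √(7873.0129 + 1041.9984) = 94.42
T7: √((87.66)² + (-52.18)²) = √(7684.2756 + 2722.7524) = 102.01
T8: √((-17.94)² + (64.90)²) = √(321.8436 + 4212.0100) = 67.33
T9: √((20.15)² + (-70.48)²) = √(406.0225 + 4967.4304) = 73.30
Sorted: T2 (45.96) < T3 (54.86) < T1 (62.73) < T8 (67.33) < …

T2, T3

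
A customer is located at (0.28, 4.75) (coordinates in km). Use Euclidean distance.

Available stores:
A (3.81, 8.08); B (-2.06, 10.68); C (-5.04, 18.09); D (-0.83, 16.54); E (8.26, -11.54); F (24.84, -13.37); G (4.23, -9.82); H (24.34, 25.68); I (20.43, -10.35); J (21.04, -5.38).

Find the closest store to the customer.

A

Distances from (0.28, 4.75):
A: 4.85 km
B: 6.37 km
C: 14.36 km
D: 11.84 km
E: 18.14 km
F: 30.52 km
G: 15.10 km
H: 31.89 km
I: 25.18 km
J: 23.10 km
Minimum: A at 4.85 km.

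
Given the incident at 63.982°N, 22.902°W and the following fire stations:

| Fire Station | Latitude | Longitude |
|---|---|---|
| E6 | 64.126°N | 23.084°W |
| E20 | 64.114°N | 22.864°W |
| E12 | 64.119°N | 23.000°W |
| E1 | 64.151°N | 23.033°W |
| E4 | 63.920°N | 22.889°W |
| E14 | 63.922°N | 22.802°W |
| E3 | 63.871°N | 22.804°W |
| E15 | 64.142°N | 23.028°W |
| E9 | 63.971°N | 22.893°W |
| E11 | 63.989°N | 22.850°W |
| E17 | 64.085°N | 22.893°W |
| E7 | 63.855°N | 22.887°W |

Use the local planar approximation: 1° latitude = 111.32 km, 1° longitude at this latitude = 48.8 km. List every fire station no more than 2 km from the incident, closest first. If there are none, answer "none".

Distances from 63.982°N, 22.902°W:
E6: 18.326 km
E20: 14.811 km
E12: 15.983 km
E1: 19.870 km
E4: 6.931 km
E14: 8.272 km
E3: 13.250 km
E15: 18.843 km
E9: 1.301 km
E11: 2.655 km
E17: 11.474 km
E7: 14.157 km
Threshold 2 km: E9 (1.301 km) is within range.

E9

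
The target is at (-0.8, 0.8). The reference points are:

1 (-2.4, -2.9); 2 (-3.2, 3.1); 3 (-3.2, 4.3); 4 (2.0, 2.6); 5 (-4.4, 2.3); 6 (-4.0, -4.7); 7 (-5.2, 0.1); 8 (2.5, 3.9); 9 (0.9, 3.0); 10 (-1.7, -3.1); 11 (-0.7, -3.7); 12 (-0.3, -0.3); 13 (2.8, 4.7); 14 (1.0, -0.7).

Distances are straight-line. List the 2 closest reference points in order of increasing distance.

12, 14

Distances from (-0.8, 0.8):
1: √((-1.6)² + (-3.7)²) = √(2.5600 + 13.6900) = 4.03
2: √((-2.4)² + (2.3)²) = √(5.7600 + 5.2900) = 3.32
3: √((-2.4)² + (3.5)²) = √(5.7600 + 12.2500) = 4.24
4: √((2.8)² + (1.8)²) = √(7.8400 + 3.2400) = 3.33
5: √((-3.6)² + (1.5)²) = √(12.9600 + 2.2500) = 3.90
6: √((-3.2)² + (-5.5)²) = √(10.2400 + 30.2500) = 6.36
7: √((-4.4)² + (-0.7)²) = √(19.3600 + 0.4900) = 4.46
8: √((3.3)² + (3.1)²) = √(10.8900 + 9.6100) = 4.53
9: √((1.7)² + (2.2)²) = √(2.8900 + 4.8400) = 2.78
10: √((-0.9)² + (-3.9)²) = √(0.8100 + 15.2100) = 4.00
11: √((0.1)² + (-4.5)²) = √(0.0100 + 20.2500) = 4.50
12: √((0.5)² + (-1.1)²) = √(0.2500 + 1.2100) = 1.21
13: √((3.6)² + (3.9)²) = √(12.9600 + 15.2100) = 5.31
14: √((1.8)² + (-1.5)²) = √(3.2400 + 2.2500) = 2.34
Sorted: 12 (1.21) < 14 (2.34) < 9 (2.78) < 2 (3.32) < …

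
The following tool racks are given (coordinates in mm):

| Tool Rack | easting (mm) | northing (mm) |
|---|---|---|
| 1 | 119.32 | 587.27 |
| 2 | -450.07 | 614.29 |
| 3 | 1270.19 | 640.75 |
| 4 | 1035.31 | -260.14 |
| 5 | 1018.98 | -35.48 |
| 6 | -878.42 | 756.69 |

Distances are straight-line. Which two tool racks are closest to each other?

Pairwise distances:
1–2: √((-569.39)² + (27.02)²) = √(324204.9721 + 730.0804) = 570.03 mm
1–3: √((1150.87)² + (53.48)²) = √(1324501.7569 + 2860.1104) = 1152.11 mm
1–4: √((915.99)² + (-847.41)²) = √(839037.6801 + 718103.7081) = 1247.85 mm
1–5: √((899.66)² + (-622.75)²) = √(809388.1156 + 387817.5625) = 1094.17 mm
1–6: √((-997.74)² + (169.42)²) = √(995485.1076 + 28703.1364) = 1012.02 mm
2–3: √((1720.26)² + (26.46)²) = √(2959294.4676 + 700.1316) = 1720.46 mm
2–4: √((1485.38)² + (-874.43)²) = √(2206353.7444 + 764627.8249) = 1723.65 mm
2–5: √((1469.05)² + (-649.77)²) = √(2158107.9025 + 422201.0529) = 1606.33 mm
2–6: √((-428.35)² + (142.40)²) = √(183483.7225 + 20277.7600) = 451.40 mm
3–4: √((-234.88)² + (-900.89)²) = √(55168.6144 + 811602.7921) = 931.01 mm
3–5: √((-251.21)² + (-676.23)²) = √(63106.4641 + 457287.0129) = 721.38 mm
3–6: √((-2148.61)² + (115.94)²) = √(4616524.9321 + 13442.0836) = 2151.74 mm
4–5: √((-16.33)² + (224.66)²) = √(266.6689 + 50472.1156) = 225.25 mm
4–6: √((-1913.73)² + (1016.83)²) = √(3662362.5129 + 1033943.2489) = 2167.10 mm
5–6: √((-1897.40)² + (792.17)²) = √(3600126.7600 + 627533.3089) = 2056.13 mm
Closest pair: 4–5 at 225.25 mm.

4 and 5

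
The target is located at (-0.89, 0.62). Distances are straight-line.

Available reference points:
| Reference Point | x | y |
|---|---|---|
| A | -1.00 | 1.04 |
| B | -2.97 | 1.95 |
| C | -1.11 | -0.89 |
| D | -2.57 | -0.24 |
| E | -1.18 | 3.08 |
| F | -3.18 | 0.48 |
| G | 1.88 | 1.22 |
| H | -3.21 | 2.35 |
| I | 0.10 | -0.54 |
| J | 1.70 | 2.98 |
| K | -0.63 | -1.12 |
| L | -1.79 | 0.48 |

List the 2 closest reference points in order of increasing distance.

A, L

Distances from (-0.89, 0.62):
A: √((-0.11)² + (0.42)²) = √(0.01210 + 0.17640) = 0.434
B: √((-2.08)² + (1.33)²) = √(4.32640 + 1.76890) = 2.469
C: √((-0.22)² + (-1.51)²) = √(0.04840 + 2.28010) = 1.526
D: √((-1.68)² + (-0.86)²) = √(2.82240 + 0.73960) = 1.887
E: √((-0.29)² + (2.46)²) = √(0.08410 + 6.05160) = 2.477
F: √((-2.29)² + (-0.14)²) = √(5.24410 + 0.01960) = 2.294
G: √((2.77)² + (0.60)²) = √(7.67290 + 0.36000) = 2.834
H: √((-2.32)² + (1.73)²) = √(5.38240 + 2.99290) = 2.894
I: √((0.99)² + (-1.16)²) = √(0.98010 + 1.34560) = 1.525
J: √((2.59)² + (2.36)²) = √(6.70810 + 5.56960) = 3.504
K: √((0.26)² + (-1.74)²) = √(0.06760 + 3.02760) = 1.759
L: √((-0.90)² + (-0.14)²) = √(0.81000 + 0.01960) = 0.911
Sorted: A (0.434) < L (0.911) < I (1.525) < C (1.526) < …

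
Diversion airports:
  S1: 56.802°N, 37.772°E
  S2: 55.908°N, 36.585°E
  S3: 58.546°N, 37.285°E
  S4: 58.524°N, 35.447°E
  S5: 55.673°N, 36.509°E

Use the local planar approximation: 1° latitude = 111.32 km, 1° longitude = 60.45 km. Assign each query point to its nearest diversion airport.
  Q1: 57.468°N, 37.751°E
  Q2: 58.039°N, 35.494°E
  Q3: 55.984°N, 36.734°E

Q1 at 57.468°N, 37.751°E:
  S1: √((-0.666·111.32)² + (0.021·60.45)²) = √(5496.60911 + 1.61150) = 74.150 km
  S2: √((-1.560·111.32)² + (-1.166·60.45)²) = √(30157.51774 + 4968.09293) = 187.418 km
  S3: √((1.078·111.32)² + (-0.466·60.45)²) = √(14400.71041 + 793.53200) = 123.265 km
  S4: √((1.056·111.32)² + (-2.304·60.45)²) = √(13818.92411 + 19398.02702) = 182.255 km
  S5: √((-1.795·111.32)² + (-1.242·60.45)²) = √(39927.79262 + 5636.84123) = 213.459 km
  → nearest: S1 (74.150 km)
Q2 at 58.039°N, 35.494°E:
  S1: √((-1.237·111.32)² + (2.278·60.45)²) = √(18962.07214 + 18962.69457) = 194.743 km
  S2: √((-2.131·111.32)² + (1.091·60.45)²) = √(56274.71377 + 4349.52781) = 246.220 km
  S3: √((0.507·111.32)² + (1.791·60.45)²) = √(3185.38781 + 11721.51593) = 122.094 km
  S4: √((0.485·111.32)² + (-0.047·60.45)²) = √(2914.94170 + 8.07213) = 54.065 km
  S5: √((-2.366·111.32)² + (1.015·60.45)²) = √(69370.66790 + 3764.65077) = 270.435 km
  → nearest: S4 (54.065 km)
Q3 at 55.984°N, 36.734°E:
  S1: √((0.818·111.32)² + (1.038·60.45)²) = √(8291.87989 + 3937.19856) = 110.585 km
  S2: √((-0.076·111.32)² + (-0.149·60.45)²) = √(71.57701 + 81.12695) = 12.357 km
  S3: √((2.562·111.32)² + (0.551·60.45)²) = √(81340.08954 + 1109.41953) = 287.140 km
  S4: √((2.540·111.32)² + (-1.287·60.45)²) = √(79949.14591 + 6052.70774) = 293.261 km
  S5: √((-0.311·111.32)² + (-0.225·60.45)²) = √(1198.58041 + 184.99400) = 37.196 km
  → nearest: S2 (12.357 km)

Q1→S1; Q2→S4; Q3→S2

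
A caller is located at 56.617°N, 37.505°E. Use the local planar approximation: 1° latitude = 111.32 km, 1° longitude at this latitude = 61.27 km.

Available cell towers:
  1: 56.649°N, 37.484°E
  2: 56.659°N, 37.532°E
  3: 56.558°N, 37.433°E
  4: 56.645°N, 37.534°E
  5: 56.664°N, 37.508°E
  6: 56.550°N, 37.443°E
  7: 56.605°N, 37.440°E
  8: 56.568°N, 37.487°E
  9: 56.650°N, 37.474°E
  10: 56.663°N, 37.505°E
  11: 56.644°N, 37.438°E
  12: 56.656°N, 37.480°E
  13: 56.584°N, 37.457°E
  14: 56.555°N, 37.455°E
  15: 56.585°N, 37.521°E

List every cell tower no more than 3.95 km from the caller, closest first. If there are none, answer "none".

4, 15, 1

Distances from 56.617°N, 37.505°E:
1: √((0.032·111.32)² + (-0.021·61.27)²) = √(12.68955 + 1.65552) = 3.787 km
2: √((0.042·111.32)² + (0.027·61.27)²) = √(21.85974 + 2.73668) = 4.959 km
3: √((-0.059·111.32)² + (-0.072·61.27)²) = √(43.13705 + 19.46080) = 7.912 km
4: √((0.028·111.32)² + (0.029·61.27)²) = √(9.71544 + 3.15712) = 3.588 km
5: √((0.047·111.32)² + (0.003·61.27)²) = √(27.37424 + 0.03379) = 5.235 km
6: √((-0.067·111.32)² + (-0.062·61.27)²) = √(55.62833 + 14.43043) = 8.370 km
7: √((-0.012·111.32)² + (-0.065·61.27)²) = √(1.78447 + 15.86070) = 4.201 km
8: √((-0.049·111.32)² + (-0.018·61.27)²) = √(29.75353 + 1.21630) = 5.565 km
9: √((0.033·111.32)² + (-0.031·61.27)²) = √(13.49504 + 3.60761) = 4.136 km
10: √((0.046·111.32)² + (0.000·61.27)²) = √(26.22177 + 0.00000) = 5.121 km
11: √((0.027·111.32)² + (-0.067·61.27)²) = √(9.03387 + 16.85176) = 5.088 km
12: √((0.039·111.32)² + (-0.025·61.27)²) = √(18.84845 + 2.34626) = 4.604 km
13: √((-0.033·111.32)² + (-0.048·61.27)²) = √(13.49504 + 8.64925) = 4.706 km
14: √((-0.062·111.32)² + (-0.050·61.27)²) = √(47.63540 + 9.38503) = 7.551 km
15: √((-0.032·111.32)² + (0.016·61.27)²) = √(12.68955 + 0.96103) = 3.695 km
Threshold 3.95 km: 4 (3.588 km), 15 (3.695 km), 1 (3.787 km) are within range.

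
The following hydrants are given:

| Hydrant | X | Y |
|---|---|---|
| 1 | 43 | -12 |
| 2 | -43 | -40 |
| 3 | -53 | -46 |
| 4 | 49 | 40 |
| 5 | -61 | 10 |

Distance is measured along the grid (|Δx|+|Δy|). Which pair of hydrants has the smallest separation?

2 and 3

Pairwise distances:
2–3: |-10| + |-6| = 10 + 6 = 16
1–4: |6| + |52| = 6 + 52 = 58
3–5: |-8| + |56| = 8 + 56 = 64
2–5: |-18| + |50| = 18 + 50 = 68
1–2: |-86| + |-28| = 86 + 28 = 114
1–5: |-104| + |22| = 104 + 22 = 126
1–3: |-96| + |-34| = 96 + 34 = 130
4–5: |-110| + |-30| = 110 + 30 = 140
2–4: |92| + |80| = 92 + 80 = 172
3–4: |102| + |86| = 102 + 86 = 188
Closest pair: 2–3 at 16.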